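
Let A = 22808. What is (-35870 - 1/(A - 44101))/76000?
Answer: -763779909/1618268000 ≈ -0.47197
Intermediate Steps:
(-35870 - 1/(A - 44101))/76000 = (-35870 - 1/(22808 - 44101))/76000 = (-35870 - 1/(-21293))*(1/76000) = (-35870 - 1*(-1/21293))*(1/76000) = (-35870 + 1/21293)*(1/76000) = -763779909/21293*1/76000 = -763779909/1618268000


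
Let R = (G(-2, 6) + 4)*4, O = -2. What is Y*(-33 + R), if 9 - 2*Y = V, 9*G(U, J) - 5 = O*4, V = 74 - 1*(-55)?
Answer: 1100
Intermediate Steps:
V = 129 (V = 74 + 55 = 129)
G(U, J) = -⅓ (G(U, J) = 5/9 + (-2*4)/9 = 5/9 + (⅑)*(-8) = 5/9 - 8/9 = -⅓)
Y = -60 (Y = 9/2 - ½*129 = 9/2 - 129/2 = -60)
R = 44/3 (R = (-⅓ + 4)*4 = (11/3)*4 = 44/3 ≈ 14.667)
Y*(-33 + R) = -60*(-33 + 44/3) = -60*(-55/3) = 1100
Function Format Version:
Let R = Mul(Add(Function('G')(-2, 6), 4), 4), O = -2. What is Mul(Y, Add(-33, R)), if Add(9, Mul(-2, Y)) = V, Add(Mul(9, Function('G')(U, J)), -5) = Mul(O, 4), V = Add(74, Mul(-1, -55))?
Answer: 1100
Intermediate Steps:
V = 129 (V = Add(74, 55) = 129)
Function('G')(U, J) = Rational(-1, 3) (Function('G')(U, J) = Add(Rational(5, 9), Mul(Rational(1, 9), Mul(-2, 4))) = Add(Rational(5, 9), Mul(Rational(1, 9), -8)) = Add(Rational(5, 9), Rational(-8, 9)) = Rational(-1, 3))
Y = -60 (Y = Add(Rational(9, 2), Mul(Rational(-1, 2), 129)) = Add(Rational(9, 2), Rational(-129, 2)) = -60)
R = Rational(44, 3) (R = Mul(Add(Rational(-1, 3), 4), 4) = Mul(Rational(11, 3), 4) = Rational(44, 3) ≈ 14.667)
Mul(Y, Add(-33, R)) = Mul(-60, Add(-33, Rational(44, 3))) = Mul(-60, Rational(-55, 3)) = 1100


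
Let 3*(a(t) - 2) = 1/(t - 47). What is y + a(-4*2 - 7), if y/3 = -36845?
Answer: -20559139/186 ≈ -1.1053e+5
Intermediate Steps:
y = -110535 (y = 3*(-36845) = -110535)
a(t) = 2 + 1/(3*(-47 + t)) (a(t) = 2 + 1/(3*(t - 47)) = 2 + 1/(3*(-47 + t)))
y + a(-4*2 - 7) = -110535 + (-281 + 6*(-4*2 - 7))/(3*(-47 + (-4*2 - 7))) = -110535 + (-281 + 6*(-8 - 7))/(3*(-47 + (-8 - 7))) = -110535 + (-281 + 6*(-15))/(3*(-47 - 15)) = -110535 + (⅓)*(-281 - 90)/(-62) = -110535 + (⅓)*(-1/62)*(-371) = -110535 + 371/186 = -20559139/186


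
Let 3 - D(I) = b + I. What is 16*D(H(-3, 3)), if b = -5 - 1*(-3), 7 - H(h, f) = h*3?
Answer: -176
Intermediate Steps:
H(h, f) = 7 - 3*h (H(h, f) = 7 - h*3 = 7 - 3*h)
b = -2 (b = -5 + 3 = -2)
D(I) = 5 - I (D(I) = 3 - (-2 + I) = 3 + (2 - I) = 5 - I)
16*D(H(-3, 3)) = 16*(5 - (7 - 3*(-3))) = 16*(5 - (7 + 9)) = 16*(5 - 1*16) = 16*(5 - 16) = 16*(-11) = -176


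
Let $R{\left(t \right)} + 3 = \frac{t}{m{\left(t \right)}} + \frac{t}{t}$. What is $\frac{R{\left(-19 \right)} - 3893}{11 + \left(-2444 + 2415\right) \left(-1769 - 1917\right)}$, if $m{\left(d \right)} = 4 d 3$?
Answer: $- \frac{46739}{1282860} \approx -0.036433$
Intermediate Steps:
$m{\left(d \right)} = 12 d$
$R{\left(t \right)} = - \frac{23}{12}$ ($R{\left(t \right)} = -3 + \left(\frac{t}{12 t} + \frac{t}{t}\right) = -3 + \left(t \frac{1}{12 t} + 1\right) = -3 + \left(\frac{1}{12} + 1\right) = -3 + \frac{13}{12} = - \frac{23}{12}$)
$\frac{R{\left(-19 \right)} - 3893}{11 + \left(-2444 + 2415\right) \left(-1769 - 1917\right)} = \frac{- \frac{23}{12} - 3893}{11 + \left(-2444 + 2415\right) \left(-1769 - 1917\right)} = - \frac{46739}{12 \left(11 - -106894\right)} = - \frac{46739}{12 \left(11 + 106894\right)} = - \frac{46739}{12 \cdot 106905} = \left(- \frac{46739}{12}\right) \frac{1}{106905} = - \frac{46739}{1282860}$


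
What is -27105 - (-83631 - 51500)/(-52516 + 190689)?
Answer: -3745044034/138173 ≈ -27104.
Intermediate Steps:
-27105 - (-83631 - 51500)/(-52516 + 190689) = -27105 - (-135131)/138173 = -27105 - 1*(-135131/138173) = -27105 + 135131/138173 = -3745044034/138173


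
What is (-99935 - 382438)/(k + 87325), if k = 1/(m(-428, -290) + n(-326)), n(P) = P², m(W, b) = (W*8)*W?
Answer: -758168798004/137252894101 ≈ -5.5239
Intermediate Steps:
m(W, b) = 8*W² (m(W, b) = (8*W)*W = 8*W²)
k = 1/1571748 (k = 1/(8*(-428)² + (-326)²) = 1/(8*183184 + 106276) = 1/(1465472 + 106276) = 1/1571748 ≈ 6.3623e-7)
(-99935 - 382438)/(k + 87325) = (-99935 - 382438)/(1/1571748 + 87325) = -482373/137252894101/1571748 = -482373*1571748/137252894101 = -758168798004/137252894101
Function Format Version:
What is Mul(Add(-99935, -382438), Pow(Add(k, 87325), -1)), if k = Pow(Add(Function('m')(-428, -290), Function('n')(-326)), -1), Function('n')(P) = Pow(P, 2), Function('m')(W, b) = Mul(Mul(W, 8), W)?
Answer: Rational(-758168798004, 137252894101) ≈ -5.5239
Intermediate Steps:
Function('m')(W, b) = Mul(8, Pow(W, 2)) (Function('m')(W, b) = Mul(Mul(8, W), W) = Mul(8, Pow(W, 2)))
k = Rational(1, 1571748) (k = Pow(Add(Mul(8, Pow(-428, 2)), Pow(-326, 2)), -1) = Pow(Add(Mul(8, 183184), 106276), -1) = Pow(Add(1465472, 106276), -1) = Pow(1571748, -1) = Rational(1, 1571748) ≈ 6.3623e-7)
Mul(Add(-99935, -382438), Pow(Add(k, 87325), -1)) = Mul(Add(-99935, -382438), Pow(Add(Rational(1, 1571748), 87325), -1)) = Mul(-482373, Pow(Rational(137252894101, 1571748), -1)) = Mul(-482373, Rational(1571748, 137252894101)) = Rational(-758168798004, 137252894101)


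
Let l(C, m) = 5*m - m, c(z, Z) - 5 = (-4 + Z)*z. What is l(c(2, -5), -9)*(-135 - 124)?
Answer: 9324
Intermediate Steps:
c(z, Z) = 5 + z*(-4 + Z) (c(z, Z) = 5 + (-4 + Z)*z = 5 + z*(-4 + Z))
l(C, m) = 4*m
l(c(2, -5), -9)*(-135 - 124) = (4*(-9))*(-135 - 124) = -36*(-259) = 9324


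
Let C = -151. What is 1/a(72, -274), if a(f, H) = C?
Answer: -1/151 ≈ -0.0066225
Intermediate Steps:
a(f, H) = -151
1/a(72, -274) = 1/(-151) = -1/151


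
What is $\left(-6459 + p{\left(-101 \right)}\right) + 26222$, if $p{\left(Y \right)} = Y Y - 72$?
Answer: $29892$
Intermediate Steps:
$p{\left(Y \right)} = -72 + Y^{2}$ ($p{\left(Y \right)} = Y^{2} - 72 = -72 + Y^{2}$)
$\left(-6459 + p{\left(-101 \right)}\right) + 26222 = \left(-6459 - \left(72 - \left(-101\right)^{2}\right)\right) + 26222 = \left(-6459 + \left(-72 + 10201\right)\right) + 26222 = \left(-6459 + 10129\right) + 26222 = 3670 + 26222 = 29892$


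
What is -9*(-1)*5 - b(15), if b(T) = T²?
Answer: -180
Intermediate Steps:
-9*(-1)*5 - b(15) = -9*(-1)*5 - 1*15² = 9*5 - 1*225 = 45 - 225 = -180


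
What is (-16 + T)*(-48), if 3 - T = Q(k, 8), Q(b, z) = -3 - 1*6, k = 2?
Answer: 192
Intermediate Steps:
Q(b, z) = -9 (Q(b, z) = -3 - 6 = -9)
T = 12 (T = 3 - 1*(-9) = 3 + 9 = 12)
(-16 + T)*(-48) = (-16 + 12)*(-48) = -4*(-48) = 192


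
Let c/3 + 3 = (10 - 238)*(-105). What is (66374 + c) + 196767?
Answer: 334952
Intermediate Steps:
c = 71811 (c = -9 + 3*((10 - 238)*(-105)) = -9 + 3*(-228*(-105)) = -9 + 3*23940 = -9 + 71820 = 71811)
(66374 + c) + 196767 = (66374 + 71811) + 196767 = 138185 + 196767 = 334952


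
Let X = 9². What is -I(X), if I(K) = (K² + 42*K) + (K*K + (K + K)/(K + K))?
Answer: -16525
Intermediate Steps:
X = 81
I(K) = 1 + 2*K² + 42*K (I(K) = (K² + 42*K) + (K² + (2*K)/((2*K))) = (K² + 42*K) + (K² + (2*K)*(1/(2*K))) = (K² + 42*K) + (K² + 1) = (K² + 42*K) + (1 + K²) = 1 + 2*K² + 42*K)
-I(X) = -(1 + 2*81² + 42*81) = -(1 + 2*6561 + 3402) = -(1 + 13122 + 3402) = -1*16525 = -16525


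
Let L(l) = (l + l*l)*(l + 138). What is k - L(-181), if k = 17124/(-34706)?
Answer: 24310503258/17353 ≈ 1.4009e+6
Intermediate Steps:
L(l) = (138 + l)*(l + l**2) (L(l) = (l + l**2)*(138 + l) = (138 + l)*(l + l**2))
k = -8562/17353 (k = 17124*(-1/34706) = -8562/17353 ≈ -0.49340)
k - L(-181) = -8562/17353 - (-181)*(138 + (-181)**2 + 139*(-181)) = -8562/17353 - (-181)*(138 + 32761 - 25159) = -8562/17353 - (-181)*7740 = -8562/17353 - 1*(-1400940) = -8562/17353 + 1400940 = 24310503258/17353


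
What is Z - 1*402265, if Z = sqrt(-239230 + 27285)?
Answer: -402265 + I*sqrt(211945) ≈ -4.0227e+5 + 460.38*I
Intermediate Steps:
Z = I*sqrt(211945) (Z = sqrt(-211945) = I*sqrt(211945) ≈ 460.38*I)
Z - 1*402265 = I*sqrt(211945) - 1*402265 = I*sqrt(211945) - 402265 = -402265 + I*sqrt(211945)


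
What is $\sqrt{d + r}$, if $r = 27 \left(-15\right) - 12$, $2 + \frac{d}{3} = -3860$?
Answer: $i \sqrt{12003} \approx 109.56 i$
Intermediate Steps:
$d = -11586$ ($d = -6 + 3 \left(-3860\right) = -6 - 11580 = -11586$)
$r = -417$ ($r = -405 - 12 = -417$)
$\sqrt{d + r} = \sqrt{-11586 - 417} = \sqrt{-12003} = i \sqrt{12003}$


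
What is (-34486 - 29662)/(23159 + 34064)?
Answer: -64148/57223 ≈ -1.1210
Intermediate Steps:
(-34486 - 29662)/(23159 + 34064) = -64148/57223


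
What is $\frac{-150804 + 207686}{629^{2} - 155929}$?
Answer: $\frac{28441}{119856} \approx 0.23729$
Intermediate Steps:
$\frac{-150804 + 207686}{629^{2} - 155929} = \frac{56882}{395641 - 155929} = \frac{56882}{239712} = 56882 \cdot \frac{1}{239712} = \frac{28441}{119856}$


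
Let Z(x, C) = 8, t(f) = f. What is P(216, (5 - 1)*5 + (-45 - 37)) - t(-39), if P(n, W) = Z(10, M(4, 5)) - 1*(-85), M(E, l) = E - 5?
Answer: 132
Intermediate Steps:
M(E, l) = -5 + E
P(n, W) = 93 (P(n, W) = 8 - 1*(-85) = 8 + 85 = 93)
P(216, (5 - 1)*5 + (-45 - 37)) - t(-39) = 93 - 1*(-39) = 93 + 39 = 132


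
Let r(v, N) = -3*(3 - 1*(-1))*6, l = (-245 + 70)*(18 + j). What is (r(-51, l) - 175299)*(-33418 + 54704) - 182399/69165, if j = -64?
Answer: -258189286768889/69165 ≈ -3.7329e+9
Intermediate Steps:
l = 8050 (l = (-245 + 70)*(18 - 64) = -175*(-46) = 8050)
r(v, N) = -72 (r(v, N) = -3*(3 + 1)*6 = -3*4*6 = -12*6 = -72)
(r(-51, l) - 175299)*(-33418 + 54704) - 182399/69165 = (-72 - 175299)*(-33418 + 54704) - 182399/69165 = -175371*21286 - 182399/69165 = -3732947106 - 1*182399/69165 = -3732947106 - 182399/69165 = -258189286768889/69165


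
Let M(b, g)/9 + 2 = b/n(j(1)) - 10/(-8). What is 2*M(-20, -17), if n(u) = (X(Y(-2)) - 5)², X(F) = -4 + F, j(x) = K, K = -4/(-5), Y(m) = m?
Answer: -3987/242 ≈ -16.475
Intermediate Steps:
K = ⅘ (K = -4*(-⅕) = ⅘ ≈ 0.80000)
j(x) = ⅘
n(u) = 121 (n(u) = ((-4 - 2) - 5)² = (-6 - 5)² = (-11)² = 121)
M(b, g) = -27/4 + 9*b/121 (M(b, g) = -18 + 9*(b/121 - 10/(-8)) = -18 + 9*(b*(1/121) - 10*(-⅛)) = -18 + 9*(b/121 + 5/4) = -18 + 9*(5/4 + b/121) = -18 + (45/4 + 9*b/121) = -27/4 + 9*b/121)
2*M(-20, -17) = 2*(-27/4 + (9/121)*(-20)) = 2*(-27/4 - 180/121) = 2*(-3987/484) = -3987/242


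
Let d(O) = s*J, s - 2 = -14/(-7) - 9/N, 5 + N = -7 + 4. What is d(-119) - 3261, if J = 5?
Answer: -25883/8 ≈ -3235.4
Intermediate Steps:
N = -8 (N = -5 + (-7 + 4) = -5 - 3 = -8)
s = 41/8 (s = 2 + (-14/(-7) - 9/(-8)) = 2 + (-14*(-⅐) - 9*(-⅛)) = 2 + (2 + 9/8) = 2 + 25/8 = 41/8 ≈ 5.1250)
d(O) = 205/8 (d(O) = (41/8)*5 = 205/8)
d(-119) - 3261 = 205/8 - 3261 = -25883/8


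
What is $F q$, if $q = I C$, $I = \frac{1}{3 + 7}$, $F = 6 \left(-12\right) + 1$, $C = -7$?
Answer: $\frac{497}{10} \approx 49.7$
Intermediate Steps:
$F = -71$ ($F = -72 + 1 = -71$)
$I = \frac{1}{10} \approx 0.1$
$q = - \frac{7}{10}$ ($q = \frac{1}{10} \left(-7\right) = - \frac{7}{10} \approx -0.7$)
$F q = \left(-71\right) \left(- \frac{7}{10}\right) = \frac{497}{10}$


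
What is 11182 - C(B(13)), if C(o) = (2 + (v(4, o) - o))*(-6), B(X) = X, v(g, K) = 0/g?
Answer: 11116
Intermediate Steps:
v(g, K) = 0
C(o) = -12 + 6*o (C(o) = (2 + (0 - o))*(-6) = (2 - o)*(-6) = -12 + 6*o)
11182 - C(B(13)) = 11182 - (-12 + 6*13) = 11182 - (-12 + 78) = 11182 - 1*66 = 11182 - 66 = 11116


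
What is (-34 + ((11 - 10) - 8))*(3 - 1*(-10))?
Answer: -533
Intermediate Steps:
(-34 + ((11 - 10) - 8))*(3 - 1*(-10)) = (-34 + (1 - 8))*(3 + 10) = (-34 - 7)*13 = -41*13 = -533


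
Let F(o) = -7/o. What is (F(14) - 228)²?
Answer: 208849/4 ≈ 52212.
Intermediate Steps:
(F(14) - 228)² = (-7/14 - 228)² = (-7*1/14 - 228)² = (-½ - 228)² = (-457/2)² = 208849/4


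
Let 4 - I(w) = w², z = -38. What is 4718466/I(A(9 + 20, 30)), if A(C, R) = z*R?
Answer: -2359233/649798 ≈ -3.6307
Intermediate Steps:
A(C, R) = -38*R
I(w) = 4 - w²
4718466/I(A(9 + 20, 30)) = 4718466/(4 - (-38*30)²) = 4718466/(4 - 1*(-1140)²) = 4718466/(4 - 1*1299600) = 4718466/(4 - 1299600) = 4718466/(-1299596) = 4718466*(-1/1299596) = -2359233/649798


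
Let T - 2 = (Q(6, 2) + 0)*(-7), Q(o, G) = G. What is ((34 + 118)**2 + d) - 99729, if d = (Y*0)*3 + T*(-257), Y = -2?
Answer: -73541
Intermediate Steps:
T = -12 (T = 2 + (2 + 0)*(-7) = 2 + 2*(-7) = 2 - 14 = -12)
d = 3084 (d = -2*0*3 - 12*(-257) = 0*3 + 3084 = 0 + 3084 = 3084)
((34 + 118)**2 + d) - 99729 = ((34 + 118)**2 + 3084) - 99729 = (152**2 + 3084) - 99729 = (23104 + 3084) - 99729 = 26188 - 99729 = -73541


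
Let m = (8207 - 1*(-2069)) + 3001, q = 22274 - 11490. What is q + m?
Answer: 24061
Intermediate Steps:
q = 10784
m = 13277 (m = (8207 + 2069) + 3001 = 10276 + 3001 = 13277)
q + m = 10784 + 13277 = 24061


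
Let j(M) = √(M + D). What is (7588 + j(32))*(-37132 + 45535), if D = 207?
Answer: 63761964 + 8403*√239 ≈ 6.3892e+7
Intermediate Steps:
j(M) = √(207 + M) (j(M) = √(M + 207) = √(207 + M))
(7588 + j(32))*(-37132 + 45535) = (7588 + √(207 + 32))*(-37132 + 45535) = (7588 + √239)*8403 = 63761964 + 8403*√239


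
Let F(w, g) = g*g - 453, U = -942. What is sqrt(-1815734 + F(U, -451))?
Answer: 7*I*sqrt(32914) ≈ 1270.0*I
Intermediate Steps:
F(w, g) = -453 + g**2 (F(w, g) = g**2 - 453 = -453 + g**2)
sqrt(-1815734 + F(U, -451)) = sqrt(-1815734 + (-453 + (-451)**2)) = sqrt(-1815734 + (-453 + 203401)) = sqrt(-1815734 + 202948) = sqrt(-1612786) = 7*I*sqrt(32914)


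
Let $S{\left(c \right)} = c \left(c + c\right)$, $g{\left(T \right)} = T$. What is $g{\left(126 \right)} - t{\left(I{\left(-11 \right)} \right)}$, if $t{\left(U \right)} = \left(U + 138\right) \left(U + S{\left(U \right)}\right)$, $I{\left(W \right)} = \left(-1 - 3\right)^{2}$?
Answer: $-81186$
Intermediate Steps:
$S{\left(c \right)} = 2 c^{2}$ ($S{\left(c \right)} = c 2 c = 2 c^{2}$)
$I{\left(W \right)} = 16$ ($I{\left(W \right)} = \left(-4\right)^{2} = 16$)
$t{\left(U \right)} = \left(138 + U\right) \left(U + 2 U^{2}\right)$ ($t{\left(U \right)} = \left(U + 138\right) \left(U + 2 U^{2}\right) = \left(138 + U\right) \left(U + 2 U^{2}\right)$)
$g{\left(126 \right)} - t{\left(I{\left(-11 \right)} \right)} = 126 - 16 \left(138 + 2 \cdot 16^{2} + 277 \cdot 16\right) = 126 - 16 \left(138 + 2 \cdot 256 + 4432\right) = 126 - 16 \left(138 + 512 + 4432\right) = 126 - 16 \cdot 5082 = 126 - 81312 = -81186$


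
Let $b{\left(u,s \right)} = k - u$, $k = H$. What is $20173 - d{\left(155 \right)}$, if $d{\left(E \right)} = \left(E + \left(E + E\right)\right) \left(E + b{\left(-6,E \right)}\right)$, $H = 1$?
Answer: $-55157$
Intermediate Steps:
$k = 1$
$b{\left(u,s \right)} = 1 - u$
$d{\left(E \right)} = 3 E \left(7 + E\right)$ ($d{\left(E \right)} = \left(E + \left(E + E\right)\right) \left(E + \left(1 - -6\right)\right) = \left(E + 2 E\right) \left(E + \left(1 + 6\right)\right) = 3 E \left(E + 7\right) = 3 E \left(7 + E\right)$)
$20173 - d{\left(155 \right)} = 20173 - 3 \cdot 155 \left(7 + 155\right) = 20173 - 3 \cdot 155 \cdot 162 = 20173 - 75330 = -55157$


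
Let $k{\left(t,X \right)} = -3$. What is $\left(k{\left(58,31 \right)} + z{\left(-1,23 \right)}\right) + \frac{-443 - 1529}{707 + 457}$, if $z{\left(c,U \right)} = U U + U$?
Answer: $\frac{159266}{291} \approx 547.31$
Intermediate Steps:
$z{\left(c,U \right)} = U + U^{2}$ ($z{\left(c,U \right)} = U^{2} + U = U + U^{2}$)
$\left(k{\left(58,31 \right)} + z{\left(-1,23 \right)}\right) + \frac{-443 - 1529}{707 + 457} = \left(-3 + 23 \left(1 + 23\right)\right) + \frac{-443 - 1529}{707 + 457} = \left(-3 + 23 \cdot 24\right) - \frac{1972}{1164} = \left(-3 + 552\right) - \frac{493}{291} = 549 - \frac{493}{291} = \frac{159266}{291}$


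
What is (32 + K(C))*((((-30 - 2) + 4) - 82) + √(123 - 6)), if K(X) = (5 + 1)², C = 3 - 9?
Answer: -7480 + 204*√13 ≈ -6744.5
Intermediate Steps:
C = -6
K(X) = 36 (K(X) = 6² = 36)
(32 + K(C))*((((-30 - 2) + 4) - 82) + √(123 - 6)) = (32 + 36)*((((-30 - 2) + 4) - 82) + √(123 - 6)) = 68*(((-32 + 4) - 82) + √117) = 68*((-28 - 82) + 3*√13) = 68*(-110 + 3*√13) = -7480 + 204*√13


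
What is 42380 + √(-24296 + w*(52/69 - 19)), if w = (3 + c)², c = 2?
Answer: 42380 + I*√117845031/69 ≈ 42380.0 + 157.33*I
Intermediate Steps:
w = 25 (w = (3 + 2)² = 5² = 25)
42380 + √(-24296 + w*(52/69 - 19)) = 42380 + √(-24296 + 25*(52/69 - 19)) = 42380 + √(-24296 + 25*(-1259/69)) = 42380 + √(-24296 - 31475/69) = 42380 + √(-1707899/69) = 42380 + I*√117845031/69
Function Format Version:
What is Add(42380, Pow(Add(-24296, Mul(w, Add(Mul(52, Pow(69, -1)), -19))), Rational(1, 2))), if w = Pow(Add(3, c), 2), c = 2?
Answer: Add(42380, Mul(Rational(1, 69), I, Pow(117845031, Rational(1, 2)))) ≈ Add(42380., Mul(157.33, I))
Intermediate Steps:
w = 25 (w = Pow(Add(3, 2), 2) = Pow(5, 2) = 25)
Add(42380, Pow(Add(-24296, Mul(w, Add(Mul(52, Pow(69, -1)), -19))), Rational(1, 2))) = Add(42380, Pow(Add(-24296, Mul(25, Add(Mul(52, Pow(69, -1)), -19))), Rational(1, 2))) = Add(42380, Pow(Add(-24296, Mul(25, Add(Mul(52, Rational(1, 69)), -19))), Rational(1, 2))) = Add(42380, Pow(Add(-24296, Mul(25, Add(Rational(52, 69), -19))), Rational(1, 2))) = Add(42380, Pow(Add(-24296, Mul(25, Rational(-1259, 69))), Rational(1, 2))) = Add(42380, Pow(Add(-24296, Rational(-31475, 69)), Rational(1, 2))) = Add(42380, Pow(Rational(-1707899, 69), Rational(1, 2))) = Add(42380, Mul(Rational(1, 69), I, Pow(117845031, Rational(1, 2))))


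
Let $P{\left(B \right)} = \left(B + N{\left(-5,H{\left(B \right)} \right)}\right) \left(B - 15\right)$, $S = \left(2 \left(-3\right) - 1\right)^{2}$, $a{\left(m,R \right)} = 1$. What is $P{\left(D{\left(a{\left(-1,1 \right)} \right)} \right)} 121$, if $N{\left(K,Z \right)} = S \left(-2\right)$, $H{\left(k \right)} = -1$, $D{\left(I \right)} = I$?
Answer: $164318$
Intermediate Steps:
$S = 49$ ($S = \left(-6 - 1\right)^{2} = \left(-7\right)^{2} = 49$)
$N{\left(K,Z \right)} = -98$ ($N{\left(K,Z \right)} = 49 \left(-2\right) = -98$)
$P{\left(B \right)} = \left(-98 + B\right) \left(-15 + B\right)$ ($P{\left(B \right)} = \left(B - 98\right) \left(B - 15\right) = \left(-98 + B\right) \left(-15 + B\right)$)
$P{\left(D{\left(a{\left(-1,1 \right)} \right)} \right)} 121 = \left(1470 + 1^{2} - 113\right) 121 = \left(1470 + 1 - 113\right) 121 = 1358 \cdot 121 = 164318$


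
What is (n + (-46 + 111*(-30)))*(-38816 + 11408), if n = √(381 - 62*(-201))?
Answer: 92529408 - 82224*√1427 ≈ 8.9423e+7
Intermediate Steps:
n = 3*√1427 (n = √(381 + 12462) = √12843 = 3*√1427 ≈ 113.33)
(n + (-46 + 111*(-30)))*(-38816 + 11408) = (3*√1427 + (-46 + 111*(-30)))*(-38816 + 11408) = (3*√1427 + (-46 - 3330))*(-27408) = (3*√1427 - 3376)*(-27408) = (-3376 + 3*√1427)*(-27408) = 92529408 - 82224*√1427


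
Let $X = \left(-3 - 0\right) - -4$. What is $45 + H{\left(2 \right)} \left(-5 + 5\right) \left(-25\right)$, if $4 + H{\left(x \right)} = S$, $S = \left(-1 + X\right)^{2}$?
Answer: $45$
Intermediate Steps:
$X = 1$ ($X = \left(-3 + 0\right) + 4 = -3 + 4 = 1$)
$S = 0$ ($S = \left(-1 + 1\right)^{2} = 0^{2} = 0$)
$H{\left(x \right)} = -4$ ($H{\left(x \right)} = -4 + 0 = -4$)
$45 + H{\left(2 \right)} \left(-5 + 5\right) \left(-25\right) = 45 + - 4 \left(-5 + 5\right) \left(-25\right) = 45 + \left(-4\right) 0 \left(-25\right) = 45 + 0 \left(-25\right) = 45 + 0 = 45$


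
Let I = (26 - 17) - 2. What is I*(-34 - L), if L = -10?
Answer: -168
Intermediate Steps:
I = 7 (I = 9 - 2 = 7)
I*(-34 - L) = 7*(-34 - 1*(-10)) = 7*(-34 + 10) = 7*(-24) = -168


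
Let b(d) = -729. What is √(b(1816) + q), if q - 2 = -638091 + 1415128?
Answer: √776310 ≈ 881.08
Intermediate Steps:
q = 777039 (q = 2 + (-638091 + 1415128) = 2 + 777037 = 777039)
√(b(1816) + q) = √(-729 + 777039) = √776310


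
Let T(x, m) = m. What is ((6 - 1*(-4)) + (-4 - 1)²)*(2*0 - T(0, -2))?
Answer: 70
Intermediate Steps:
((6 - 1*(-4)) + (-4 - 1)²)*(2*0 - T(0, -2)) = ((6 - 1*(-4)) + (-4 - 1)²)*(2*0 - 1*(-2)) = ((6 + 4) + (-5)²)*(0 + 2) = (10 + 25)*2 = 35*2 = 70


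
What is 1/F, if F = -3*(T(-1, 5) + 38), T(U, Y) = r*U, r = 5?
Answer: -1/99 ≈ -0.010101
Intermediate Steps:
T(U, Y) = 5*U
F = -99 (F = -3*(5*(-1) + 38) = -3*(-5 + 38) = -3*33 = -99)
1/F = 1/(-99) = -1/99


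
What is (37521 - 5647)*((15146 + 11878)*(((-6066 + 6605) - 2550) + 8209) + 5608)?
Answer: 5338906474640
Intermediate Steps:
(37521 - 5647)*((15146 + 11878)*(((-6066 + 6605) - 2550) + 8209) + 5608) = 31874*(27024*((539 - 2550) + 8209) + 5608) = 31874*(27024*(-2011 + 8209) + 5608) = 31874*(27024*6198 + 5608) = 31874*(167494752 + 5608) = 31874*167500360 = 5338906474640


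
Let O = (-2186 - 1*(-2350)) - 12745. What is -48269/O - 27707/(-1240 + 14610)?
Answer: 296774763/168207970 ≈ 1.7643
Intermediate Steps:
O = -12581 (O = (-2186 + 2350) - 12745 = 164 - 12745 = -12581)
-48269/O - 27707/(-1240 + 14610) = -48269/(-12581) - 27707/(-1240 + 14610) = -48269*(-1/12581) - 27707/13370 = 48269/12581 - 27707*1/13370 = 48269/12581 - 27707/13370 = 296774763/168207970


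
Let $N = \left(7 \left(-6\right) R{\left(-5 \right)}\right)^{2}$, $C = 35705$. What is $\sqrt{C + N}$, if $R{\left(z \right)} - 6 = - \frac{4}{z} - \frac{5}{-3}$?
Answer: $\frac{\sqrt{4053909}}{5} \approx 402.69$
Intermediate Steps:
$R{\left(z \right)} = \frac{23}{3} - \frac{4}{z}$ ($R{\left(z \right)} = 6 - \left(- \frac{5}{3} + \frac{4}{z}\right) = 6 + \left(- \frac{4}{z} + \frac{5}{3}\right) = 6 + \left(\frac{5}{3} - \frac{4}{z}\right) = \frac{23}{3} - \frac{4}{z}$)
$N = \frac{3161284}{25}$ ($N = \left(7 \left(-6\right) \left(\frac{23}{3} - \frac{4}{-5}\right)\right)^{2} = \left(- 42 \left(\frac{23}{3} - - \frac{4}{5}\right)\right)^{2} = \left(- 42 \left(\frac{23}{3} + \frac{4}{5}\right)\right)^{2} = \left(\left(-42\right) \frac{127}{15}\right)^{2} = \left(- \frac{1778}{5}\right)^{2} = \frac{3161284}{25} \approx 1.2645 \cdot 10^{5}$)
$\sqrt{C + N} = \sqrt{35705 + \frac{3161284}{25}} = \sqrt{\frac{4053909}{25}} = \frac{\sqrt{4053909}}{5}$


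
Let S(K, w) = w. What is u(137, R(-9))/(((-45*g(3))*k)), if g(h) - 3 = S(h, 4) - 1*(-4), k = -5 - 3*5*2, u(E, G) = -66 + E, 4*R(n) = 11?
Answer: 71/17325 ≈ 0.0040981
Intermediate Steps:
R(n) = 11/4 (R(n) = (1/4)*11 = 11/4)
k = -35 (k = -5 - 15*2 = -5 - 30 = -35)
g(h) = 11 (g(h) = 3 + (4 - 1*(-4)) = 3 + (4 + 4) = 3 + 8 = 11)
u(137, R(-9))/(((-45*g(3))*k)) = (-66 + 137)/((-45*11*(-35))) = 71/((-495*(-35))) = 71/17325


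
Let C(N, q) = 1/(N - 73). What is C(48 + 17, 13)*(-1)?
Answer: 1/8 ≈ 0.12500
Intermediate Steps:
C(N, q) = 1/(-73 + N)
C(48 + 17, 13)*(-1) = -1/(-73 + (48 + 17)) = -1/(-73 + 65) = -1/(-8) = -1/8*(-1) = 1/8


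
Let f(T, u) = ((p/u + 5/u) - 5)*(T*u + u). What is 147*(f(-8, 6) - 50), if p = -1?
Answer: 19404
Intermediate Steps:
f(T, u) = (-5 + 4/u)*(u + T*u) (f(T, u) = ((-1/u + 5/u) - 5)*(T*u + u) = (4/u - 5)*(u + T*u) = (-5 + 4/u)*(u + T*u))
147*(f(-8, 6) - 50) = 147*((4 - 5*6 + 4*(-8) - 5*(-8)*6) - 50) = 147*((4 - 30 - 32 + 240) - 50) = 147*(182 - 50) = 147*132 = 19404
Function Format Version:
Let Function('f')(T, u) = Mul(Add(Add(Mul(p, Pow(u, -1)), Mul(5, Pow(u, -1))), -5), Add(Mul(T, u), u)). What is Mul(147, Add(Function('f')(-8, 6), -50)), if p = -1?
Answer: 19404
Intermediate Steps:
Function('f')(T, u) = Mul(Add(-5, Mul(4, Pow(u, -1))), Add(u, Mul(T, u))) (Function('f')(T, u) = Mul(Add(Add(Mul(-1, Pow(u, -1)), Mul(5, Pow(u, -1))), -5), Add(Mul(T, u), u)) = Mul(Add(Mul(4, Pow(u, -1)), -5), Add(u, Mul(T, u))) = Mul(Add(-5, Mul(4, Pow(u, -1))), Add(u, Mul(T, u))))
Mul(147, Add(Function('f')(-8, 6), -50)) = Mul(147, Add(Add(4, Mul(-5, 6), Mul(4, -8), Mul(-5, -8, 6)), -50)) = Mul(147, Add(Add(4, -30, -32, 240), -50)) = Mul(147, Add(182, -50)) = Mul(147, 132) = 19404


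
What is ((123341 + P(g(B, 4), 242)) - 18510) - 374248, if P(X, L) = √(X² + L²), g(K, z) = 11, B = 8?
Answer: -269417 + 11*√485 ≈ -2.6918e+5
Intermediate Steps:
P(X, L) = √(L² + X²)
((123341 + P(g(B, 4), 242)) - 18510) - 374248 = ((123341 + √(242² + 11²)) - 18510) - 374248 = ((123341 + √(58564 + 121)) - 18510) - 374248 = ((123341 + √58685) - 18510) - 374248 = ((123341 + 11*√485) - 18510) - 374248 = (104831 + 11*√485) - 374248 = -269417 + 11*√485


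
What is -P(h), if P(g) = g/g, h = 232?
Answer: -1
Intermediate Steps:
P(g) = 1
-P(h) = -1*1 = -1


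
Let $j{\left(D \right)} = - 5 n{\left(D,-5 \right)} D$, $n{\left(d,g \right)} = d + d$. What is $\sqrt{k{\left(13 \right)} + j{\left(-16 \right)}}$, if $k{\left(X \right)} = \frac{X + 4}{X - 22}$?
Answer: $\frac{i \sqrt{23057}}{3} \approx 50.615 i$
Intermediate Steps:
$n{\left(d,g \right)} = 2 d$
$j{\left(D \right)} = - 10 D^{2}$ ($j{\left(D \right)} = - 5 \cdot 2 D D = - 10 D D = - 10 D^{2}$)
$k{\left(X \right)} = \frac{4 + X}{-22 + X}$
$\sqrt{k{\left(13 \right)} + j{\left(-16 \right)}} = \sqrt{\frac{4 + 13}{-22 + 13} - 10 \left(-16\right)^{2}} = \sqrt{\frac{1}{-9} \cdot 17 - 2560} = \sqrt{\left(- \frac{1}{9}\right) 17 - 2560} = \sqrt{- \frac{17}{9} - 2560} = \sqrt{- \frac{23057}{9}} = \frac{i \sqrt{23057}}{3}$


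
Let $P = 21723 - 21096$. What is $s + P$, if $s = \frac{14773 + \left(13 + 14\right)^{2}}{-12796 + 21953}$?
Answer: $\frac{5756941}{9157} \approx 628.69$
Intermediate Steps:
$s = \frac{15502}{9157}$ ($s = \frac{14773 + 27^{2}}{9157} = \left(14773 + 729\right) \frac{1}{9157} = 15502 \cdot \frac{1}{9157} = \frac{15502}{9157} \approx 1.6929$)
$P = 627$
$s + P = \frac{15502}{9157} + 627 = \frac{5756941}{9157}$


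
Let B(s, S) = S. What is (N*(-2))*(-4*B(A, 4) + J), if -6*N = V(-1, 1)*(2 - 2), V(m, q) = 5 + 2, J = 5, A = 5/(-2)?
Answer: 0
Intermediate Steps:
A = -5/2 (A = 5*(-1/2) = -5/2 ≈ -2.5000)
V(m, q) = 7
N = 0 (N = -7*(2 - 2)/6 = -7*0/6 = -1/6*0 = 0)
(N*(-2))*(-4*B(A, 4) + J) = (0*(-2))*(-4*4 + 5) = 0*(-16 + 5) = 0*(-11) = 0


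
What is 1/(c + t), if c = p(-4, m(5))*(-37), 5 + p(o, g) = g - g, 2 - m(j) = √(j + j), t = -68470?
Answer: -1/68285 ≈ -1.4645e-5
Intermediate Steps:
m(j) = 2 - √2*√j (m(j) = 2 - √(j + j) = 2 - √(2*j) = 2 - √2*√j)
p(o, g) = -5 (p(o, g) = -5 + (g - g) = -5 + 0 = -5)
c = 185 (c = -5*(-37) = 185)
1/(c + t) = 1/(185 - 68470) = 1/(-68285) = -1/68285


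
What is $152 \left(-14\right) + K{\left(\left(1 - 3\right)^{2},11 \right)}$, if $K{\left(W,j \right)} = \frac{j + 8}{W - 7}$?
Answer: $- \frac{6403}{3} \approx -2134.3$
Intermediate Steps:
$K{\left(W,j \right)} = \frac{8 + j}{-7 + W}$
$152 \left(-14\right) + K{\left(\left(1 - 3\right)^{2},11 \right)} = 152 \left(-14\right) + \frac{8 + 11}{-7 + \left(1 - 3\right)^{2}} = -2128 + \frac{1}{-7 + \left(-2\right)^{2}} \cdot 19 = -2128 + \frac{1}{-7 + 4} \cdot 19 = -2128 + \frac{1}{-3} \cdot 19 = -2128 - \frac{19}{3} = - \frac{6403}{3}$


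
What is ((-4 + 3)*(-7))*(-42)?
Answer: -294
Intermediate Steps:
((-4 + 3)*(-7))*(-42) = -1*(-7)*(-42) = 7*(-42) = -294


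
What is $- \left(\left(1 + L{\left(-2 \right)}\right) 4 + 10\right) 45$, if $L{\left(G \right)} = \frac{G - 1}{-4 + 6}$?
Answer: $-360$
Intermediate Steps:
$L{\left(G \right)} = - \frac{1}{2} + \frac{G}{2}$ ($L{\left(G \right)} = \frac{-1 + G}{2} = \left(-1 + G\right) \frac{1}{2} = - \frac{1}{2} + \frac{G}{2}$)
$- \left(\left(1 + L{\left(-2 \right)}\right) 4 + 10\right) 45 = - \left(\left(1 + \left(- \frac{1}{2} + \frac{1}{2} \left(-2\right)\right)\right) 4 + 10\right) 45 = - \left(\left(1 - \frac{3}{2}\right) 4 + 10\right) 45 = - \left(\left(- \frac{1}{2}\right) 4 + 10\right) 45 = - \left(-2 + 10\right) 45 = - 8 \cdot 45 = \left(-1\right) 360 = -360$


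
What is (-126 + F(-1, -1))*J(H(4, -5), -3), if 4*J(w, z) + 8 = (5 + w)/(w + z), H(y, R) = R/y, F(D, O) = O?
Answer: 19177/68 ≈ 282.01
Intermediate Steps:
J(w, z) = -2 + (5 + w)/(4*(w + z)) (J(w, z) = -2 + ((5 + w)/(w + z))/4 = -2 + (5 + w)/(4*(w + z)))
(-126 + F(-1, -1))*J(H(4, -5), -3) = (-126 - 1)*((5 - 8*(-3) - (-35)/4)/(4*(-5/4 - 3))) = -127*(5 + 24 - (-35)/4)/(4*(-5*¼ - 3)) = -127*(5 + 24 - 7*(-5/4))/(4*(-5/4 - 3)) = -127*(5 + 24 + 35/4)/(4*(-17/4)) = -127*(-4)*151/(4*17*4) = -127*(-151/68) = 19177/68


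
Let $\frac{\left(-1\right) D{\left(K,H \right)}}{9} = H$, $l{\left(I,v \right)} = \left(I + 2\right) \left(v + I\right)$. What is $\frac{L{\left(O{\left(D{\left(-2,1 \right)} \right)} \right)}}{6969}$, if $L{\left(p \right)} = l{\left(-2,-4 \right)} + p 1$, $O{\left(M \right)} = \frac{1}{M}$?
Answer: $- \frac{1}{62721} \approx -1.5944 \cdot 10^{-5}$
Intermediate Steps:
$l{\left(I,v \right)} = \left(2 + I\right) \left(I + v\right)$
$D{\left(K,H \right)} = - 9 H$
$L{\left(p \right)} = p$ ($L{\left(p \right)} = \left(\left(-2\right)^{2} + 2 \left(-2\right) + 2 \left(-4\right) - -8\right) + p 1 = \left(4 - 4 - 8 + 8\right) + p = 0 + p = p$)
$\frac{L{\left(O{\left(D{\left(-2,1 \right)} \right)} \right)}}{6969} = \frac{1}{\left(-9\right) 1 \cdot 6969} = \frac{1}{-9} \cdot \frac{1}{6969} = \left(- \frac{1}{9}\right) \frac{1}{6969} = - \frac{1}{62721}$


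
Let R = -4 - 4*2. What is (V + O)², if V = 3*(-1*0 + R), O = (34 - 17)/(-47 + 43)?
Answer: 25921/16 ≈ 1620.1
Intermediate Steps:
R = -12 (R = -4 - 8 = -12)
O = -17/4 (O = 17/(-4) = 17*(-¼) = -17/4 ≈ -4.2500)
V = -36 (V = 3*(-1*0 - 12) = 3*(0 - 12) = 3*(-12) = -36)
(V + O)² = (-36 - 17/4)² = (-161/4)² = 25921/16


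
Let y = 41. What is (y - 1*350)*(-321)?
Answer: 99189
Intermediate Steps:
(y - 1*350)*(-321) = (41 - 1*350)*(-321) = (41 - 350)*(-321) = -309*(-321) = 99189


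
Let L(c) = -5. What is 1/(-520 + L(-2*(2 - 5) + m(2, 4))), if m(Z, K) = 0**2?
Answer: -1/525 ≈ -0.0019048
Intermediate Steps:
m(Z, K) = 0
1/(-520 + L(-2*(2 - 5) + m(2, 4))) = 1/(-520 - 5) = 1/(-525) = -1/525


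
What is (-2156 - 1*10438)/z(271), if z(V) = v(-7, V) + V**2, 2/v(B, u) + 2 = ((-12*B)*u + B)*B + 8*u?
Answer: -659644334/3846668217 ≈ -0.17148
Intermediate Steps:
v(B, u) = 2/(-2 + 8*u + B*(B - 12*B*u)) (v(B, u) = 2/(-2 + (((-12*B)*u + B)*B + 8*u)) = 2/(-2 + ((-12*B*u + B)*B + 8*u)) = 2/(-2 + ((B - 12*B*u)*B + 8*u)) = 2/(-2 + (B*(B - 12*B*u) + 8*u)) = 2/(-2 + (8*u + B*(B - 12*B*u))) = 2/(-2 + 8*u + B*(B - 12*B*u)))
z(V) = V**2 - 2/(-47 + 580*V) (z(V) = -2/(2 - 1*(-7)**2 - 8*V + 12*V*(-7)**2) + V**2 = -2/(2 - 1*49 - 8*V + 12*V*49) + V**2 = -2/(2 - 49 - 8*V + 588*V) + V**2 = -2/(-47 + 580*V) + V**2 = V**2 - 2/(-47 + 580*V))
(-2156 - 1*10438)/z(271) = (-2156 - 1*10438)/(((-2 + 271**2*(-47 + 580*271))/(-47 + 580*271))) = (-2156 - 10438)/(((-2 + 73441*(-47 + 157180))/(-47 + 157180))) = -12594*157133/(-2 + 73441*157133) = -12594*157133/(-2 + 11540004653) = -12594/((1/157133)*11540004651) = -12594/11540004651/157133 = -12594*157133/11540004651 = -659644334/3846668217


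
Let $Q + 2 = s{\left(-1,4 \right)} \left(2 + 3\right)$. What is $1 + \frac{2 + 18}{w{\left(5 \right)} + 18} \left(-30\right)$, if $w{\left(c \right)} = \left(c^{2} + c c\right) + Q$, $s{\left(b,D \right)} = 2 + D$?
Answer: $- \frac{21}{4} \approx -5.25$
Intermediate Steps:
$Q = 28$ ($Q = -2 + \left(2 + 4\right) \left(2 + 3\right) = -2 + 6 \cdot 5 = -2 + 30 = 28$)
$w{\left(c \right)} = 28 + 2 c^{2}$ ($w{\left(c \right)} = \left(c^{2} + c c\right) + 28 = \left(c^{2} + c^{2}\right) + 28 = 2 c^{2} + 28 = 28 + 2 c^{2}$)
$1 + \frac{2 + 18}{w{\left(5 \right)} + 18} \left(-30\right) = 1 + \frac{2 + 18}{\left(28 + 2 \cdot 5^{2}\right) + 18} \left(-30\right) = 1 + \frac{20}{\left(28 + 2 \cdot 25\right) + 18} \left(-30\right) = 1 + \frac{20}{\left(28 + 50\right) + 18} \left(-30\right) = 1 + \frac{20}{78 + 18} \left(-30\right) = 1 + \frac{20}{96} \left(-30\right) = 1 + 20 \cdot \frac{1}{96} \left(-30\right) = 1 + \frac{5}{24} \left(-30\right) = 1 - \frac{25}{4} = - \frac{21}{4}$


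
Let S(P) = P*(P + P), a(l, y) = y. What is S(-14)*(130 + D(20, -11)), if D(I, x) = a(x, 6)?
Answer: 53312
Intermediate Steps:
D(I, x) = 6
S(P) = 2*P**2 (S(P) = P*(2*P) = 2*P**2)
S(-14)*(130 + D(20, -11)) = (2*(-14)**2)*(130 + 6) = (2*196)*136 = 392*136 = 53312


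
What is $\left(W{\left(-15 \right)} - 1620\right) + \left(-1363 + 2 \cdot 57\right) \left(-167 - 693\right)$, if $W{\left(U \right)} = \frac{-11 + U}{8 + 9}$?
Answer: $\frac{18232814}{17} \approx 1.0725 \cdot 10^{6}$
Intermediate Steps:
$W{\left(U \right)} = - \frac{11}{17} + \frac{U}{17}$ ($W{\left(U \right)} = \frac{-11 + U}{17} = \left(-11 + U\right) \frac{1}{17} = - \frac{11}{17} + \frac{U}{17}$)
$\left(W{\left(-15 \right)} - 1620\right) + \left(-1363 + 2 \cdot 57\right) \left(-167 - 693\right) = \left(\left(- \frac{11}{17} + \frac{1}{17} \left(-15\right)\right) - 1620\right) + \left(-1363 + 2 \cdot 57\right) \left(-167 - 693\right) = \left(\left(- \frac{11}{17} - \frac{15}{17}\right) - 1620\right) + \left(-1363 + 114\right) \left(-860\right) = \left(- \frac{26}{17} - 1620\right) - -1074140 = - \frac{27566}{17} + 1074140 = \frac{18232814}{17}$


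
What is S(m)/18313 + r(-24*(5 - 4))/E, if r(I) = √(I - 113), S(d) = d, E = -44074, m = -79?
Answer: -79/18313 - I*√137/44074 ≈ -0.0043139 - 0.00026557*I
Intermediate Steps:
r(I) = √(-113 + I)
S(m)/18313 + r(-24*(5 - 4))/E = -79/18313 + √(-113 - 24*(5 - 4))/(-44074) = -79*1/18313 + √(-113 - 24*1)*(-1/44074) = -79/18313 + √(-113 - 24)*(-1/44074) = -79/18313 + √(-137)*(-1/44074) = -79/18313 + (I*√137)*(-1/44074) = -79/18313 - I*√137/44074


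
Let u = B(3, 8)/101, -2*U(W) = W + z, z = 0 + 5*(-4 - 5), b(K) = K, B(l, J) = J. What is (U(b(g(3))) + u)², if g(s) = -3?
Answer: 5914624/10201 ≈ 579.81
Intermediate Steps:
z = -45 (z = 0 + 5*(-9) = 0 - 45 = -45)
U(W) = 45/2 - W/2 (U(W) = -(W - 45)/2 = -(-45 + W)/2 = 45/2 - W/2)
u = 8/101 ≈ 0.079208
(U(b(g(3))) + u)² = ((45/2 - ½*(-3)) + 8/101)² = ((45/2 + 3/2) + 8/101)² = (24 + 8/101)² = (2432/101)² = 5914624/10201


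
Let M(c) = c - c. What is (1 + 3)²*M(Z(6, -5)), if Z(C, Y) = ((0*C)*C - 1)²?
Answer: 0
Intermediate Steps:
Z(C, Y) = 1 (Z(C, Y) = (0*C - 1)² = (0 - 1)² = (-1)² = 1)
M(c) = 0
(1 + 3)²*M(Z(6, -5)) = (1 + 3)²*0 = 4²*0 = 16*0 = 0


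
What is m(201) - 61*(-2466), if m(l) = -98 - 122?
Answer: 150206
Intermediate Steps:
m(l) = -220
m(201) - 61*(-2466) = -220 - 61*(-2466) = -220 + 150426 = 150206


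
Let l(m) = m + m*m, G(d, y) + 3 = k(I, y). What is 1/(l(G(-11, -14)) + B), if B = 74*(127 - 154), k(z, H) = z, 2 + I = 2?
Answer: -1/1992 ≈ -0.00050201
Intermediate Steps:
I = 0 (I = -2 + 2 = 0)
G(d, y) = -3 (G(d, y) = -3 + 0 = -3)
l(m) = m + m²
B = -1998 (B = 74*(-27) = -1998)
1/(l(G(-11, -14)) + B) = 1/(-3*(1 - 3) - 1998) = 1/(-3*(-2) - 1998) = 1/(6 - 1998) = 1/(-1992) = -1/1992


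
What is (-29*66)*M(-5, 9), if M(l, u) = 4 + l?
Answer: 1914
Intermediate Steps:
(-29*66)*M(-5, 9) = (-29*66)*(4 - 5) = -1914*(-1) = 1914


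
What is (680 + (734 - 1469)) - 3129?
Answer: -3184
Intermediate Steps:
(680 + (734 - 1469)) - 3129 = (680 - 735) - 3129 = -55 - 3129 = -3184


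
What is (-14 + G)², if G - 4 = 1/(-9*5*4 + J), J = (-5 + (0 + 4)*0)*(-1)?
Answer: 3066001/30625 ≈ 100.11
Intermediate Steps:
J = 5 (J = (-5 + 4*0)*(-1) = (-5 + 0)*(-1) = -5*(-1) = 5)
G = 699/175 (G = 4 + 1/(-9*5*4 + 5) = 4 + 1/(-3*15*4 + 5) = 4 + 1/(-45*4 + 5) = 4 + 1/(-180 + 5) = 4 + 1/(-175) = 4 - 1/175 = 699/175 ≈ 3.9943)
(-14 + G)² = (-14 + 699/175)² = (-1751/175)² = 3066001/30625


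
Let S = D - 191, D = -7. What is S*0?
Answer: 0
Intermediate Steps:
S = -198 (S = -7 - 191 = -198)
S*0 = -198*0 = 0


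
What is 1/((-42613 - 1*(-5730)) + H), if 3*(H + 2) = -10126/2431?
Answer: -7293/269012431 ≈ -2.7110e-5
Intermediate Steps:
H = -24712/7293 (H = -2 + (-10126/2431)/3 = -2 + (-10126*1/2431)/3 = -2 + (⅓)*(-10126/2431) = -2 - 10126/7293 = -24712/7293 ≈ -3.3885)
1/((-42613 - 1*(-5730)) + H) = 1/((-42613 - 1*(-5730)) - 24712/7293) = 1/((-42613 + 5730) - 24712/7293) = 1/(-36883 - 24712/7293) = 1/(-269012431/7293) = -7293/269012431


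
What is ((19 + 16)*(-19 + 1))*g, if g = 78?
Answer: -49140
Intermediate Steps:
((19 + 16)*(-19 + 1))*g = ((19 + 16)*(-19 + 1))*78 = (35*(-18))*78 = -630*78 = -49140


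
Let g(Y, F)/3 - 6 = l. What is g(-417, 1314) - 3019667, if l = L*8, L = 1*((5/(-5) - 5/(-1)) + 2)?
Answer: -3019505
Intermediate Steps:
L = 6 (L = 1*((5*(-⅕) - 5*(-1)) + 2) = 1*((-1 + 5) + 2) = 1*(4 + 2) = 1*6 = 6)
l = 48 (l = 6*8 = 48)
g(Y, F) = 162 (g(Y, F) = 18 + 3*48 = 18 + 144 = 162)
g(-417, 1314) - 3019667 = 162 - 3019667 = -3019505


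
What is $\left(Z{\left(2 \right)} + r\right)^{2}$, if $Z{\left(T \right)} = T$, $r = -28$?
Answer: $676$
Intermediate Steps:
$\left(Z{\left(2 \right)} + r\right)^{2} = \left(2 - 28\right)^{2} = \left(-26\right)^{2} = 676$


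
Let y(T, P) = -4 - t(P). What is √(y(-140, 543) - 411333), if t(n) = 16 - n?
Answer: I*√410810 ≈ 640.94*I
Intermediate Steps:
y(T, P) = -20 + P (y(T, P) = -4 - (16 - P) = -4 + (-16 + P) = -20 + P)
√(y(-140, 543) - 411333) = √((-20 + 543) - 411333) = √(523 - 411333) = √(-410810) = I*√410810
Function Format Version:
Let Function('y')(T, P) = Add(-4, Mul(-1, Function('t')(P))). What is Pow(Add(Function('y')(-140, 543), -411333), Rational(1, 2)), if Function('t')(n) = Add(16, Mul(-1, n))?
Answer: Mul(I, Pow(410810, Rational(1, 2))) ≈ Mul(640.94, I)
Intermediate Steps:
Function('y')(T, P) = Add(-20, P) (Function('y')(T, P) = Add(-4, Mul(-1, Add(16, Mul(-1, P)))) = Add(-4, Add(-16, P)) = Add(-20, P))
Pow(Add(Function('y')(-140, 543), -411333), Rational(1, 2)) = Pow(Add(Add(-20, 543), -411333), Rational(1, 2)) = Pow(Add(523, -411333), Rational(1, 2)) = Pow(-410810, Rational(1, 2)) = Mul(I, Pow(410810, Rational(1, 2)))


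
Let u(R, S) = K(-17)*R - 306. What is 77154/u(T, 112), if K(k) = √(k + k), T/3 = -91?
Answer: -77154/8587 + 1170169*I*√34/145979 ≈ -8.985 + 46.741*I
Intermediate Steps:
T = -273 (T = 3*(-91) = -273)
K(k) = √2*√k (K(k) = √(2*k) = √2*√k)
u(R, S) = -306 + I*R*√34 (u(R, S) = (√2*√(-17))*R - 306 = (√2*(I*√17))*R - 306 = (I*√34)*R - 306 = I*R*√34 - 306 = -306 + I*R*√34)
77154/u(T, 112) = 77154/(-306 + I*(-273)*√34) = 77154/(-306 - 273*I*√34)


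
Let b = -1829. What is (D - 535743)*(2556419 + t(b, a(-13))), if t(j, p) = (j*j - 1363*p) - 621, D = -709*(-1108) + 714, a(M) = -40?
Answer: 1492123618537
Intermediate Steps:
D = 786286 (D = 785572 + 714 = 786286)
t(j, p) = -621 + j² - 1363*p (t(j, p) = (j² - 1363*p) - 621 = -621 + j² - 1363*p)
(D - 535743)*(2556419 + t(b, a(-13))) = (786286 - 535743)*(2556419 + (-621 + (-1829)² - 1363*(-40))) = 250543*(2556419 + (-621 + 3345241 + 54520)) = 250543*(2556419 + 3399140) = 250543*5955559 = 1492123618537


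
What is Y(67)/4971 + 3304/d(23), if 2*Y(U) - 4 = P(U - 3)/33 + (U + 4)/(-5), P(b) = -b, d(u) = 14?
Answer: 387139477/1640430 ≈ 236.00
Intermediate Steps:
Y(U) = 181/110 - 19*U/165 (Y(U) = 2 + (-(U - 3)/33 + (U + 4)/(-5))/2 = 2 + (-(-3 + U)*(1/33) + (4 + U)*(-1/5))/2 = 2 + ((3 - U)*(1/33) + (-4/5 - U/5))/2 = 2 + ((1/11 - U/33) + (-4/5 - U/5))/2 = 2 + (-39/55 - 38*U/165)/2 = 2 + (-39/110 - 19*U/165) = 181/110 - 19*U/165)
Y(67)/4971 + 3304/d(23) = (181/110 - 19/165*67)/4971 + 3304/14 = (181/110 - 1273/165)*(1/4971) + 3304*(1/14) = -2003/330*1/4971 + 236 = -2003/1640430 + 236 = 387139477/1640430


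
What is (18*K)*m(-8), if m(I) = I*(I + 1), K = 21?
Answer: 21168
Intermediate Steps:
m(I) = I*(1 + I)
(18*K)*m(-8) = (18*21)*(-8*(1 - 8)) = 378*(-8*(-7)) = 378*56 = 21168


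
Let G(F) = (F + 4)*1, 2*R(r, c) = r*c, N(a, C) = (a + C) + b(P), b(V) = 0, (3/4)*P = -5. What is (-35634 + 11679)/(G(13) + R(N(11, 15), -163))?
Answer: 23955/2102 ≈ 11.396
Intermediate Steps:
P = -20/3 (P = (4/3)*(-5) = -20/3 ≈ -6.6667)
N(a, C) = C + a (N(a, C) = (a + C) + 0 = (C + a) + 0 = C + a)
R(r, c) = c*r/2 (R(r, c) = (r*c)/2 = (c*r)/2 = c*r/2)
G(F) = 4 + F (G(F) = (4 + F)*1 = 4 + F)
(-35634 + 11679)/(G(13) + R(N(11, 15), -163)) = (-35634 + 11679)/((4 + 13) + (½)*(-163)*(15 + 11)) = -23955/(17 + (½)*(-163)*26) = -23955/(17 - 2119) = -23955/(-2102) = -23955*(-1/2102) = 23955/2102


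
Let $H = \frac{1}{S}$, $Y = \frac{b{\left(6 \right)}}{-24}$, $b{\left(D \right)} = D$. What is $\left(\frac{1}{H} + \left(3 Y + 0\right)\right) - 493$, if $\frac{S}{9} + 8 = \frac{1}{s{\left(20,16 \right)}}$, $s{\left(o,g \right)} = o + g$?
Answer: $- \frac{1131}{2} \approx -565.5$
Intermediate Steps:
$s{\left(o,g \right)} = g + o$
$Y = - \frac{1}{4}$ ($Y = \frac{6}{-24} = 6 \left(- \frac{1}{24}\right) = - \frac{1}{4} \approx -0.25$)
$S = - \frac{287}{4}$ ($S = -72 + \frac{9}{16 + 20} = -72 + \frac{9}{36} = -72 + 9 \cdot \frac{1}{36} = -72 + \frac{1}{4} = - \frac{287}{4} \approx -71.75$)
$H = - \frac{4}{287}$ ($H = \frac{1}{- \frac{287}{4}} = - \frac{4}{287} \approx -0.013937$)
$\left(\frac{1}{H} + \left(3 Y + 0\right)\right) - 493 = \left(\frac{1}{- \frac{4}{287}} + \left(3 \left(- \frac{1}{4}\right) + 0\right)\right) - 493 = \left(- \frac{287}{4} + \left(- \frac{3}{4} + 0\right)\right) - 493 = \left(- \frac{287}{4} - \frac{3}{4}\right) - 493 = - \frac{145}{2} - 493 = - \frac{1131}{2}$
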